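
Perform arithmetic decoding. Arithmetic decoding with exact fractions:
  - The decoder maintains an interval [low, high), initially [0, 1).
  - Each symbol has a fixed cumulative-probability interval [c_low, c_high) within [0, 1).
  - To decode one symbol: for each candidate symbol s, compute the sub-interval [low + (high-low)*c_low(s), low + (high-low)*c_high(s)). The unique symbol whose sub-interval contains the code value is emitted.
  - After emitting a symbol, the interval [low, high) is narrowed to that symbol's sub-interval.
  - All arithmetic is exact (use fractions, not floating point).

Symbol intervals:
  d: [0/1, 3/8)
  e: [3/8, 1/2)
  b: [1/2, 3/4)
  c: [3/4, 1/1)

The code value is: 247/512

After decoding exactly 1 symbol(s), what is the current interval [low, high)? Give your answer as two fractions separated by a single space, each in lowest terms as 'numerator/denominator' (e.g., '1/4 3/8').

Answer: 3/8 1/2

Derivation:
Step 1: interval [0/1, 1/1), width = 1/1 - 0/1 = 1/1
  'd': [0/1 + 1/1*0/1, 0/1 + 1/1*3/8) = [0/1, 3/8)
  'e': [0/1 + 1/1*3/8, 0/1 + 1/1*1/2) = [3/8, 1/2) <- contains code 247/512
  'b': [0/1 + 1/1*1/2, 0/1 + 1/1*3/4) = [1/2, 3/4)
  'c': [0/1 + 1/1*3/4, 0/1 + 1/1*1/1) = [3/4, 1/1)
  emit 'e', narrow to [3/8, 1/2)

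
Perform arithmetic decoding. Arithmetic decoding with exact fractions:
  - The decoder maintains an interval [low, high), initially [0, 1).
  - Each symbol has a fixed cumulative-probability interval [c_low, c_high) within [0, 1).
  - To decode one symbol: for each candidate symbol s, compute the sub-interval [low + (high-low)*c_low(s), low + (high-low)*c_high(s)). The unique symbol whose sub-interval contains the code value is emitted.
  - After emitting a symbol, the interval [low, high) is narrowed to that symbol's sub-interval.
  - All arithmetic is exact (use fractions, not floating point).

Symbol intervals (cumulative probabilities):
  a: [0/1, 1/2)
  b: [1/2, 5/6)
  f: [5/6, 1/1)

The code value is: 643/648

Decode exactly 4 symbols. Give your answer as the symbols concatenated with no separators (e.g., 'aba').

Step 1: interval [0/1, 1/1), width = 1/1 - 0/1 = 1/1
  'a': [0/1 + 1/1*0/1, 0/1 + 1/1*1/2) = [0/1, 1/2)
  'b': [0/1 + 1/1*1/2, 0/1 + 1/1*5/6) = [1/2, 5/6)
  'f': [0/1 + 1/1*5/6, 0/1 + 1/1*1/1) = [5/6, 1/1) <- contains code 643/648
  emit 'f', narrow to [5/6, 1/1)
Step 2: interval [5/6, 1/1), width = 1/1 - 5/6 = 1/6
  'a': [5/6 + 1/6*0/1, 5/6 + 1/6*1/2) = [5/6, 11/12)
  'b': [5/6 + 1/6*1/2, 5/6 + 1/6*5/6) = [11/12, 35/36)
  'f': [5/6 + 1/6*5/6, 5/6 + 1/6*1/1) = [35/36, 1/1) <- contains code 643/648
  emit 'f', narrow to [35/36, 1/1)
Step 3: interval [35/36, 1/1), width = 1/1 - 35/36 = 1/36
  'a': [35/36 + 1/36*0/1, 35/36 + 1/36*1/2) = [35/36, 71/72)
  'b': [35/36 + 1/36*1/2, 35/36 + 1/36*5/6) = [71/72, 215/216) <- contains code 643/648
  'f': [35/36 + 1/36*5/6, 35/36 + 1/36*1/1) = [215/216, 1/1)
  emit 'b', narrow to [71/72, 215/216)
Step 4: interval [71/72, 215/216), width = 215/216 - 71/72 = 1/108
  'a': [71/72 + 1/108*0/1, 71/72 + 1/108*1/2) = [71/72, 107/108)
  'b': [71/72 + 1/108*1/2, 71/72 + 1/108*5/6) = [107/108, 161/162) <- contains code 643/648
  'f': [71/72 + 1/108*5/6, 71/72 + 1/108*1/1) = [161/162, 215/216)
  emit 'b', narrow to [107/108, 161/162)

Answer: ffbb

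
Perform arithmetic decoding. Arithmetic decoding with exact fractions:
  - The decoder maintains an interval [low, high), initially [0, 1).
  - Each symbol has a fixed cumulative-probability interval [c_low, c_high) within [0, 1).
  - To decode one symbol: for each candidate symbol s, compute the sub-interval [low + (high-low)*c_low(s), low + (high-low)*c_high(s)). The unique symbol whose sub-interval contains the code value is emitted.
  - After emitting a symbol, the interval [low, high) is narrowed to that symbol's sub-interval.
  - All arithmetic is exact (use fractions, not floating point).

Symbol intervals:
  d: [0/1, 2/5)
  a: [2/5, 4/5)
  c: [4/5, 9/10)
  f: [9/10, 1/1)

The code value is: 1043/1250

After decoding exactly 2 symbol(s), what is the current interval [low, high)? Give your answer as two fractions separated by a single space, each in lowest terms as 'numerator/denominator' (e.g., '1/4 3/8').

Step 1: interval [0/1, 1/1), width = 1/1 - 0/1 = 1/1
  'd': [0/1 + 1/1*0/1, 0/1 + 1/1*2/5) = [0/1, 2/5)
  'a': [0/1 + 1/1*2/5, 0/1 + 1/1*4/5) = [2/5, 4/5)
  'c': [0/1 + 1/1*4/5, 0/1 + 1/1*9/10) = [4/5, 9/10) <- contains code 1043/1250
  'f': [0/1 + 1/1*9/10, 0/1 + 1/1*1/1) = [9/10, 1/1)
  emit 'c', narrow to [4/5, 9/10)
Step 2: interval [4/5, 9/10), width = 9/10 - 4/5 = 1/10
  'd': [4/5 + 1/10*0/1, 4/5 + 1/10*2/5) = [4/5, 21/25) <- contains code 1043/1250
  'a': [4/5 + 1/10*2/5, 4/5 + 1/10*4/5) = [21/25, 22/25)
  'c': [4/5 + 1/10*4/5, 4/5 + 1/10*9/10) = [22/25, 89/100)
  'f': [4/5 + 1/10*9/10, 4/5 + 1/10*1/1) = [89/100, 9/10)
  emit 'd', narrow to [4/5, 21/25)

Answer: 4/5 21/25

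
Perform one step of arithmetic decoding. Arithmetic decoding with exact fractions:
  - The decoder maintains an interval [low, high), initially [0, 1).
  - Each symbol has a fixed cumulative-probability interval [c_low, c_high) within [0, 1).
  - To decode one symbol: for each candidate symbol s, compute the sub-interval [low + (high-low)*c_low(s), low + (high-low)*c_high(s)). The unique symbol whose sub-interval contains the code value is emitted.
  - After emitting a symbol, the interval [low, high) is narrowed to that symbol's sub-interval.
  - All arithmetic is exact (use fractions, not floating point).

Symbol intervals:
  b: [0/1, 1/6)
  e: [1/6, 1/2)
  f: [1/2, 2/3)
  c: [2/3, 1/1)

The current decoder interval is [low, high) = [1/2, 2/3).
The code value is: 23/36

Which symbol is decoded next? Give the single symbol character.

Interval width = high − low = 2/3 − 1/2 = 1/6
Scaled code = (code − low) / width = (23/36 − 1/2) / 1/6 = 5/6
  b: [0/1, 1/6) 
  e: [1/6, 1/2) 
  f: [1/2, 2/3) 
  c: [2/3, 1/1) ← scaled code falls here ✓

Answer: c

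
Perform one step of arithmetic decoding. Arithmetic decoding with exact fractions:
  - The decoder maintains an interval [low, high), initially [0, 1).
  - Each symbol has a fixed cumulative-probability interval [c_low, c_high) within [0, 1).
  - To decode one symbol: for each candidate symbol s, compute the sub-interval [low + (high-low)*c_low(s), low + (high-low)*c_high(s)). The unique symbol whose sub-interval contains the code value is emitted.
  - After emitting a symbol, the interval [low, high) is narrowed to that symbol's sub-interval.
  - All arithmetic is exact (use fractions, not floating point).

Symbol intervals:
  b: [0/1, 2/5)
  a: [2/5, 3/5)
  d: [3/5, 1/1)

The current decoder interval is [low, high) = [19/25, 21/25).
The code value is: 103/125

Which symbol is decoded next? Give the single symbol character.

Answer: d

Derivation:
Interval width = high − low = 21/25 − 19/25 = 2/25
Scaled code = (code − low) / width = (103/125 − 19/25) / 2/25 = 4/5
  b: [0/1, 2/5) 
  a: [2/5, 3/5) 
  d: [3/5, 1/1) ← scaled code falls here ✓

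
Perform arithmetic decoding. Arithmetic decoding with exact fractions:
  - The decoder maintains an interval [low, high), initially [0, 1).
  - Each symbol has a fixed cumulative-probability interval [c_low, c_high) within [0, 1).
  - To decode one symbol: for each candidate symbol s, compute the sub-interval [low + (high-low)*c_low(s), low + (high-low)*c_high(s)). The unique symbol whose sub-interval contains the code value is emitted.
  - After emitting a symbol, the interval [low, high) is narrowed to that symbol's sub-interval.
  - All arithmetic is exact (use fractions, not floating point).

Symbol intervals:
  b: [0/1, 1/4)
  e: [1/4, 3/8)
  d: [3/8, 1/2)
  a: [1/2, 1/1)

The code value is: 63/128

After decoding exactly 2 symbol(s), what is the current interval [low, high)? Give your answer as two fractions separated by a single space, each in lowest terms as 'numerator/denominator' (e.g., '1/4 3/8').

Step 1: interval [0/1, 1/1), width = 1/1 - 0/1 = 1/1
  'b': [0/1 + 1/1*0/1, 0/1 + 1/1*1/4) = [0/1, 1/4)
  'e': [0/1 + 1/1*1/4, 0/1 + 1/1*3/8) = [1/4, 3/8)
  'd': [0/1 + 1/1*3/8, 0/1 + 1/1*1/2) = [3/8, 1/2) <- contains code 63/128
  'a': [0/1 + 1/1*1/2, 0/1 + 1/1*1/1) = [1/2, 1/1)
  emit 'd', narrow to [3/8, 1/2)
Step 2: interval [3/8, 1/2), width = 1/2 - 3/8 = 1/8
  'b': [3/8 + 1/8*0/1, 3/8 + 1/8*1/4) = [3/8, 13/32)
  'e': [3/8 + 1/8*1/4, 3/8 + 1/8*3/8) = [13/32, 27/64)
  'd': [3/8 + 1/8*3/8, 3/8 + 1/8*1/2) = [27/64, 7/16)
  'a': [3/8 + 1/8*1/2, 3/8 + 1/8*1/1) = [7/16, 1/2) <- contains code 63/128
  emit 'a', narrow to [7/16, 1/2)

Answer: 7/16 1/2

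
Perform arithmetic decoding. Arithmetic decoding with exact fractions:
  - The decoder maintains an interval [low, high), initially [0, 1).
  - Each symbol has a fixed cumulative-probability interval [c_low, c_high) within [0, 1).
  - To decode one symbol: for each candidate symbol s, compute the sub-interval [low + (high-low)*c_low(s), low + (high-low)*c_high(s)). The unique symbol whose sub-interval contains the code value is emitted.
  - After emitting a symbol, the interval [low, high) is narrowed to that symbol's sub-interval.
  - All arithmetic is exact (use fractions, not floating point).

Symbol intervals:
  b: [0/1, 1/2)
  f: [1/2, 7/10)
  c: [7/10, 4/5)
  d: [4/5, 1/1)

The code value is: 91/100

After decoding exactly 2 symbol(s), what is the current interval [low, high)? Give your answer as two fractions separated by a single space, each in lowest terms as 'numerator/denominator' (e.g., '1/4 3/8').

Step 1: interval [0/1, 1/1), width = 1/1 - 0/1 = 1/1
  'b': [0/1 + 1/1*0/1, 0/1 + 1/1*1/2) = [0/1, 1/2)
  'f': [0/1 + 1/1*1/2, 0/1 + 1/1*7/10) = [1/2, 7/10)
  'c': [0/1 + 1/1*7/10, 0/1 + 1/1*4/5) = [7/10, 4/5)
  'd': [0/1 + 1/1*4/5, 0/1 + 1/1*1/1) = [4/5, 1/1) <- contains code 91/100
  emit 'd', narrow to [4/5, 1/1)
Step 2: interval [4/5, 1/1), width = 1/1 - 4/5 = 1/5
  'b': [4/5 + 1/5*0/1, 4/5 + 1/5*1/2) = [4/5, 9/10)
  'f': [4/5 + 1/5*1/2, 4/5 + 1/5*7/10) = [9/10, 47/50) <- contains code 91/100
  'c': [4/5 + 1/5*7/10, 4/5 + 1/5*4/5) = [47/50, 24/25)
  'd': [4/5 + 1/5*4/5, 4/5 + 1/5*1/1) = [24/25, 1/1)
  emit 'f', narrow to [9/10, 47/50)

Answer: 9/10 47/50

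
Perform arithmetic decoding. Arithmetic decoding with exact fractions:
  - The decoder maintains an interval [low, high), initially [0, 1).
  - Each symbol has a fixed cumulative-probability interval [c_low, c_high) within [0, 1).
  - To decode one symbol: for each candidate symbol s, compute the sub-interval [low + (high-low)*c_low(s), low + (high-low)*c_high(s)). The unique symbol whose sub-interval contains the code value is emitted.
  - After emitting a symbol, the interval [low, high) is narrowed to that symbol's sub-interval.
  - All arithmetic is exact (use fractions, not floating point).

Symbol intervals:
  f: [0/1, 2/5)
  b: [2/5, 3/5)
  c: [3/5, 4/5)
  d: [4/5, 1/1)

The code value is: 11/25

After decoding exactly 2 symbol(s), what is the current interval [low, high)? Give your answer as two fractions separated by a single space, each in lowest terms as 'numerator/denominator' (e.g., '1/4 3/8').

Answer: 2/5 12/25

Derivation:
Step 1: interval [0/1, 1/1), width = 1/1 - 0/1 = 1/1
  'f': [0/1 + 1/1*0/1, 0/1 + 1/1*2/5) = [0/1, 2/5)
  'b': [0/1 + 1/1*2/5, 0/1 + 1/1*3/5) = [2/5, 3/5) <- contains code 11/25
  'c': [0/1 + 1/1*3/5, 0/1 + 1/1*4/5) = [3/5, 4/5)
  'd': [0/1 + 1/1*4/5, 0/1 + 1/1*1/1) = [4/5, 1/1)
  emit 'b', narrow to [2/5, 3/5)
Step 2: interval [2/5, 3/5), width = 3/5 - 2/5 = 1/5
  'f': [2/5 + 1/5*0/1, 2/5 + 1/5*2/5) = [2/5, 12/25) <- contains code 11/25
  'b': [2/5 + 1/5*2/5, 2/5 + 1/5*3/5) = [12/25, 13/25)
  'c': [2/5 + 1/5*3/5, 2/5 + 1/5*4/5) = [13/25, 14/25)
  'd': [2/5 + 1/5*4/5, 2/5 + 1/5*1/1) = [14/25, 3/5)
  emit 'f', narrow to [2/5, 12/25)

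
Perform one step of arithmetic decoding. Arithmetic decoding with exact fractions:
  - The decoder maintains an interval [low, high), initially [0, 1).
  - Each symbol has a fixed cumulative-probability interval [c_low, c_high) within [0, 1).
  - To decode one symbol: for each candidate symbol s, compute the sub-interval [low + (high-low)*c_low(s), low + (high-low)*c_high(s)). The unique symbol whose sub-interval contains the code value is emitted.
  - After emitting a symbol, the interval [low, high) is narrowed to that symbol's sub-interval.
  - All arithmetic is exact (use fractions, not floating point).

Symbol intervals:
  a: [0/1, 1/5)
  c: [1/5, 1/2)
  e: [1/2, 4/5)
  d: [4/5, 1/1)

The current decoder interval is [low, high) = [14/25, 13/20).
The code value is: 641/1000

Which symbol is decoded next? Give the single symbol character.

Interval width = high − low = 13/20 − 14/25 = 9/100
Scaled code = (code − low) / width = (641/1000 − 14/25) / 9/100 = 9/10
  a: [0/1, 1/5) 
  c: [1/5, 1/2) 
  e: [1/2, 4/5) 
  d: [4/5, 1/1) ← scaled code falls here ✓

Answer: d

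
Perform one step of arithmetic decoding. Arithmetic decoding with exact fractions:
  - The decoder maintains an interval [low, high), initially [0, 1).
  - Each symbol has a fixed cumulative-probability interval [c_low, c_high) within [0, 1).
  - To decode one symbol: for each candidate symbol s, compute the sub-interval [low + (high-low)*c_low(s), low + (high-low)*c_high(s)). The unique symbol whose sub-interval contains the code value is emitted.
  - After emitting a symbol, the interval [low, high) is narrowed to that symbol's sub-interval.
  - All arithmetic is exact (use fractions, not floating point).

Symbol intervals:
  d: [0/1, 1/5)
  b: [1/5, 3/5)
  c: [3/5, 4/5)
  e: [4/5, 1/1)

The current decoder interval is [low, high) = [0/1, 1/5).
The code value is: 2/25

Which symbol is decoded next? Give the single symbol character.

Answer: b

Derivation:
Interval width = high − low = 1/5 − 0/1 = 1/5
Scaled code = (code − low) / width = (2/25 − 0/1) / 1/5 = 2/5
  d: [0/1, 1/5) 
  b: [1/5, 3/5) ← scaled code falls here ✓
  c: [3/5, 4/5) 
  e: [4/5, 1/1) 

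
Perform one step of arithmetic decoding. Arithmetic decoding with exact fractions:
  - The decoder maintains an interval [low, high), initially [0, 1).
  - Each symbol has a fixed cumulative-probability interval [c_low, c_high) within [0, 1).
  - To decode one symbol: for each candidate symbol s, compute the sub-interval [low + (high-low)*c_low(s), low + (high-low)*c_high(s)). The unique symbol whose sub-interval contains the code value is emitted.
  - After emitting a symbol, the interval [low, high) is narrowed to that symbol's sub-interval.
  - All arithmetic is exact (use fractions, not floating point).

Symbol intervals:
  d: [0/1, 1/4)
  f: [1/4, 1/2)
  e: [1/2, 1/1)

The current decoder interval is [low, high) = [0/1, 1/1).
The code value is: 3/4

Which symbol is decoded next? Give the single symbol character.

Interval width = high − low = 1/1 − 0/1 = 1/1
Scaled code = (code − low) / width = (3/4 − 0/1) / 1/1 = 3/4
  d: [0/1, 1/4) 
  f: [1/4, 1/2) 
  e: [1/2, 1/1) ← scaled code falls here ✓

Answer: e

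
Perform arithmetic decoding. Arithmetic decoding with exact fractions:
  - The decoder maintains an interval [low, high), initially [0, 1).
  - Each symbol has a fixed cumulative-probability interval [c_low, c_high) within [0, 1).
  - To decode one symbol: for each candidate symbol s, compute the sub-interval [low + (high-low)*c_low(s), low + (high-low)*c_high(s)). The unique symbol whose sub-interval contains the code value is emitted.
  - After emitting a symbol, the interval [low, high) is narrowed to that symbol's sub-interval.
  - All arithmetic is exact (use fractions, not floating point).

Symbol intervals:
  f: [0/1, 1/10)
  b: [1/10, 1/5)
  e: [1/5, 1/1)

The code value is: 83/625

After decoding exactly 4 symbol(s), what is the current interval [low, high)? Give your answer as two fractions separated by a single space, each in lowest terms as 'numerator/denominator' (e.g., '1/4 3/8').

Step 1: interval [0/1, 1/1), width = 1/1 - 0/1 = 1/1
  'f': [0/1 + 1/1*0/1, 0/1 + 1/1*1/10) = [0/1, 1/10)
  'b': [0/1 + 1/1*1/10, 0/1 + 1/1*1/5) = [1/10, 1/5) <- contains code 83/625
  'e': [0/1 + 1/1*1/5, 0/1 + 1/1*1/1) = [1/5, 1/1)
  emit 'b', narrow to [1/10, 1/5)
Step 2: interval [1/10, 1/5), width = 1/5 - 1/10 = 1/10
  'f': [1/10 + 1/10*0/1, 1/10 + 1/10*1/10) = [1/10, 11/100)
  'b': [1/10 + 1/10*1/10, 1/10 + 1/10*1/5) = [11/100, 3/25)
  'e': [1/10 + 1/10*1/5, 1/10 + 1/10*1/1) = [3/25, 1/5) <- contains code 83/625
  emit 'e', narrow to [3/25, 1/5)
Step 3: interval [3/25, 1/5), width = 1/5 - 3/25 = 2/25
  'f': [3/25 + 2/25*0/1, 3/25 + 2/25*1/10) = [3/25, 16/125)
  'b': [3/25 + 2/25*1/10, 3/25 + 2/25*1/5) = [16/125, 17/125) <- contains code 83/625
  'e': [3/25 + 2/25*1/5, 3/25 + 2/25*1/1) = [17/125, 1/5)
  emit 'b', narrow to [16/125, 17/125)
Step 4: interval [16/125, 17/125), width = 17/125 - 16/125 = 1/125
  'f': [16/125 + 1/125*0/1, 16/125 + 1/125*1/10) = [16/125, 161/1250)
  'b': [16/125 + 1/125*1/10, 16/125 + 1/125*1/5) = [161/1250, 81/625)
  'e': [16/125 + 1/125*1/5, 16/125 + 1/125*1/1) = [81/625, 17/125) <- contains code 83/625
  emit 'e', narrow to [81/625, 17/125)

Answer: 81/625 17/125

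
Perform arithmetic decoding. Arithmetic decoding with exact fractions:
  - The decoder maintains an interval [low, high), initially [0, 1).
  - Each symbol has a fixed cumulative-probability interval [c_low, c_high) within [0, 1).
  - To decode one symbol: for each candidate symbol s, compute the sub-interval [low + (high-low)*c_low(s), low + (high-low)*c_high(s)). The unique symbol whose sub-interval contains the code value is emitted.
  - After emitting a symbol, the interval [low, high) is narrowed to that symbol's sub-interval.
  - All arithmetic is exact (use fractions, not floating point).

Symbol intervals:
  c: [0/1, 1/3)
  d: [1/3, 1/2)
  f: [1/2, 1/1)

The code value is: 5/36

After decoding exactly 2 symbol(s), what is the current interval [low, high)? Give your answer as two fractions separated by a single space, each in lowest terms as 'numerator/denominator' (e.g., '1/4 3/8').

Step 1: interval [0/1, 1/1), width = 1/1 - 0/1 = 1/1
  'c': [0/1 + 1/1*0/1, 0/1 + 1/1*1/3) = [0/1, 1/3) <- contains code 5/36
  'd': [0/1 + 1/1*1/3, 0/1 + 1/1*1/2) = [1/3, 1/2)
  'f': [0/1 + 1/1*1/2, 0/1 + 1/1*1/1) = [1/2, 1/1)
  emit 'c', narrow to [0/1, 1/3)
Step 2: interval [0/1, 1/3), width = 1/3 - 0/1 = 1/3
  'c': [0/1 + 1/3*0/1, 0/1 + 1/3*1/3) = [0/1, 1/9)
  'd': [0/1 + 1/3*1/3, 0/1 + 1/3*1/2) = [1/9, 1/6) <- contains code 5/36
  'f': [0/1 + 1/3*1/2, 0/1 + 1/3*1/1) = [1/6, 1/3)
  emit 'd', narrow to [1/9, 1/6)

Answer: 1/9 1/6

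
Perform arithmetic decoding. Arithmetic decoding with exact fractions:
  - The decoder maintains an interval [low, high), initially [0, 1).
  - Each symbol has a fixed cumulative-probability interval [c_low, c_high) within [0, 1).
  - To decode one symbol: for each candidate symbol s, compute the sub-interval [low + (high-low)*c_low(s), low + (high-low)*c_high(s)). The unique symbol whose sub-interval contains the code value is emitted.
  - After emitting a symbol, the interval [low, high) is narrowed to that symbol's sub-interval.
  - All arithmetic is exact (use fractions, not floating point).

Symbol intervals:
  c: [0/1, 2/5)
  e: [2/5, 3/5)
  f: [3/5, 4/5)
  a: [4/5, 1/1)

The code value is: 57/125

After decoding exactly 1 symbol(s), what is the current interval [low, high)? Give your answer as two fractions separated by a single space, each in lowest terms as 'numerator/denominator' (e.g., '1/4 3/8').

Step 1: interval [0/1, 1/1), width = 1/1 - 0/1 = 1/1
  'c': [0/1 + 1/1*0/1, 0/1 + 1/1*2/5) = [0/1, 2/5)
  'e': [0/1 + 1/1*2/5, 0/1 + 1/1*3/5) = [2/5, 3/5) <- contains code 57/125
  'f': [0/1 + 1/1*3/5, 0/1 + 1/1*4/5) = [3/5, 4/5)
  'a': [0/1 + 1/1*4/5, 0/1 + 1/1*1/1) = [4/5, 1/1)
  emit 'e', narrow to [2/5, 3/5)

Answer: 2/5 3/5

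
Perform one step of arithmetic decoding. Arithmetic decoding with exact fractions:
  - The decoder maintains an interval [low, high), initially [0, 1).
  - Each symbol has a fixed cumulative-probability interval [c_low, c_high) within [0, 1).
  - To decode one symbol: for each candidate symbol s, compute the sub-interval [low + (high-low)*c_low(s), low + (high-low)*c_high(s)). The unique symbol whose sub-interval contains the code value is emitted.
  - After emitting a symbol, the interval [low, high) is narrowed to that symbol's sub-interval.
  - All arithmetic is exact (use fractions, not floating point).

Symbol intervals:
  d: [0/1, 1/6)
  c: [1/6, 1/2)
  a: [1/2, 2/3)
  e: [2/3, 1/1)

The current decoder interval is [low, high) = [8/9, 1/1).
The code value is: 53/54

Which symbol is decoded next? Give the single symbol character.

Interval width = high − low = 1/1 − 8/9 = 1/9
Scaled code = (code − low) / width = (53/54 − 8/9) / 1/9 = 5/6
  d: [0/1, 1/6) 
  c: [1/6, 1/2) 
  a: [1/2, 2/3) 
  e: [2/3, 1/1) ← scaled code falls here ✓

Answer: e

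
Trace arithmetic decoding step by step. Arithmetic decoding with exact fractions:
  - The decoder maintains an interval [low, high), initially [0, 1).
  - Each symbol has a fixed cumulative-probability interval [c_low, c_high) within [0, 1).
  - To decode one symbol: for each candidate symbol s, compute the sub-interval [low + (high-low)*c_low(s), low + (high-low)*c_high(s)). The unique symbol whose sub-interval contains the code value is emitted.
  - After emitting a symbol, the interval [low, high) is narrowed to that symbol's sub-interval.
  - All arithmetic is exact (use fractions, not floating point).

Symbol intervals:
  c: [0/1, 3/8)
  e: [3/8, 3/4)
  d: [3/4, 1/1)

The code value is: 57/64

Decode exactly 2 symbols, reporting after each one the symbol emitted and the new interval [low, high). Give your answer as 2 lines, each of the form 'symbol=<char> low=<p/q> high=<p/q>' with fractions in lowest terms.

Answer: symbol=d low=3/4 high=1/1
symbol=e low=27/32 high=15/16

Derivation:
Step 1: interval [0/1, 1/1), width = 1/1 - 0/1 = 1/1
  'c': [0/1 + 1/1*0/1, 0/1 + 1/1*3/8) = [0/1, 3/8)
  'e': [0/1 + 1/1*3/8, 0/1 + 1/1*3/4) = [3/8, 3/4)
  'd': [0/1 + 1/1*3/4, 0/1 + 1/1*1/1) = [3/4, 1/1) <- contains code 57/64
  emit 'd', narrow to [3/4, 1/1)
Step 2: interval [3/4, 1/1), width = 1/1 - 3/4 = 1/4
  'c': [3/4 + 1/4*0/1, 3/4 + 1/4*3/8) = [3/4, 27/32)
  'e': [3/4 + 1/4*3/8, 3/4 + 1/4*3/4) = [27/32, 15/16) <- contains code 57/64
  'd': [3/4 + 1/4*3/4, 3/4 + 1/4*1/1) = [15/16, 1/1)
  emit 'e', narrow to [27/32, 15/16)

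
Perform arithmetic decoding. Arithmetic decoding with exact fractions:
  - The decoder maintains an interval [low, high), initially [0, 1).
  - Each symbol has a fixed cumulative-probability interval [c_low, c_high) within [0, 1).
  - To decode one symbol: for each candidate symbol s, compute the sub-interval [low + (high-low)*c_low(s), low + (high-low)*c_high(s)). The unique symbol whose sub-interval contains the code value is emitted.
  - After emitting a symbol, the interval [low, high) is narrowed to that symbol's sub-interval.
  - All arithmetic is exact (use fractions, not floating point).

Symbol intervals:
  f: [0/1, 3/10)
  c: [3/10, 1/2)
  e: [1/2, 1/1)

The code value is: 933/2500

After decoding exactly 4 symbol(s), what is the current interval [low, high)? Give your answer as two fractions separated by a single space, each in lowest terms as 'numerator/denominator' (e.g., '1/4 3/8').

Answer: 93/250 234/625

Derivation:
Step 1: interval [0/1, 1/1), width = 1/1 - 0/1 = 1/1
  'f': [0/1 + 1/1*0/1, 0/1 + 1/1*3/10) = [0/1, 3/10)
  'c': [0/1 + 1/1*3/10, 0/1 + 1/1*1/2) = [3/10, 1/2) <- contains code 933/2500
  'e': [0/1 + 1/1*1/2, 0/1 + 1/1*1/1) = [1/2, 1/1)
  emit 'c', narrow to [3/10, 1/2)
Step 2: interval [3/10, 1/2), width = 1/2 - 3/10 = 1/5
  'f': [3/10 + 1/5*0/1, 3/10 + 1/5*3/10) = [3/10, 9/25)
  'c': [3/10 + 1/5*3/10, 3/10 + 1/5*1/2) = [9/25, 2/5) <- contains code 933/2500
  'e': [3/10 + 1/5*1/2, 3/10 + 1/5*1/1) = [2/5, 1/2)
  emit 'c', narrow to [9/25, 2/5)
Step 3: interval [9/25, 2/5), width = 2/5 - 9/25 = 1/25
  'f': [9/25 + 1/25*0/1, 9/25 + 1/25*3/10) = [9/25, 93/250)
  'c': [9/25 + 1/25*3/10, 9/25 + 1/25*1/2) = [93/250, 19/50) <- contains code 933/2500
  'e': [9/25 + 1/25*1/2, 9/25 + 1/25*1/1) = [19/50, 2/5)
  emit 'c', narrow to [93/250, 19/50)
Step 4: interval [93/250, 19/50), width = 19/50 - 93/250 = 1/125
  'f': [93/250 + 1/125*0/1, 93/250 + 1/125*3/10) = [93/250, 234/625) <- contains code 933/2500
  'c': [93/250 + 1/125*3/10, 93/250 + 1/125*1/2) = [234/625, 47/125)
  'e': [93/250 + 1/125*1/2, 93/250 + 1/125*1/1) = [47/125, 19/50)
  emit 'f', narrow to [93/250, 234/625)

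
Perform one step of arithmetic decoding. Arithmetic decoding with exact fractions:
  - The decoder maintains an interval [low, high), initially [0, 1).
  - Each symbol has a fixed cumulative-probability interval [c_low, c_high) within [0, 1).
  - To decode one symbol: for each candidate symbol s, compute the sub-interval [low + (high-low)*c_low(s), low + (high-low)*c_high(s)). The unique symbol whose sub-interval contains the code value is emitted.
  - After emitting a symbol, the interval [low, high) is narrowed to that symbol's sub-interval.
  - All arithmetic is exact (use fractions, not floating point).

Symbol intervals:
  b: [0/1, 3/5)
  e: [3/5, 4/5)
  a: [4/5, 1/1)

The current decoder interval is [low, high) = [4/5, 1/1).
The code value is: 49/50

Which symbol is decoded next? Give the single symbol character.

Interval width = high − low = 1/1 − 4/5 = 1/5
Scaled code = (code − low) / width = (49/50 − 4/5) / 1/5 = 9/10
  b: [0/1, 3/5) 
  e: [3/5, 4/5) 
  a: [4/5, 1/1) ← scaled code falls here ✓

Answer: a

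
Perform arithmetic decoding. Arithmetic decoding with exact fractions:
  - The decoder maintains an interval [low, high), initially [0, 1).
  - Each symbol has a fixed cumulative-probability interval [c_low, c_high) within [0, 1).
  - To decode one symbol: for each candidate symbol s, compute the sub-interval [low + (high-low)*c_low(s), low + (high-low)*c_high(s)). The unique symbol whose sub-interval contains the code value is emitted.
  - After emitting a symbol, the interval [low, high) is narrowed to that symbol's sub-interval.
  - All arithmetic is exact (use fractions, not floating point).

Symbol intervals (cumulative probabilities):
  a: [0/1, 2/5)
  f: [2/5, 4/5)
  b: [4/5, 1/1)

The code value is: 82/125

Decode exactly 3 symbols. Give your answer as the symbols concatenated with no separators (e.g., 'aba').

Step 1: interval [0/1, 1/1), width = 1/1 - 0/1 = 1/1
  'a': [0/1 + 1/1*0/1, 0/1 + 1/1*2/5) = [0/1, 2/5)
  'f': [0/1 + 1/1*2/5, 0/1 + 1/1*4/5) = [2/5, 4/5) <- contains code 82/125
  'b': [0/1 + 1/1*4/5, 0/1 + 1/1*1/1) = [4/5, 1/1)
  emit 'f', narrow to [2/5, 4/5)
Step 2: interval [2/5, 4/5), width = 4/5 - 2/5 = 2/5
  'a': [2/5 + 2/5*0/1, 2/5 + 2/5*2/5) = [2/5, 14/25)
  'f': [2/5 + 2/5*2/5, 2/5 + 2/5*4/5) = [14/25, 18/25) <- contains code 82/125
  'b': [2/5 + 2/5*4/5, 2/5 + 2/5*1/1) = [18/25, 4/5)
  emit 'f', narrow to [14/25, 18/25)
Step 3: interval [14/25, 18/25), width = 18/25 - 14/25 = 4/25
  'a': [14/25 + 4/25*0/1, 14/25 + 4/25*2/5) = [14/25, 78/125)
  'f': [14/25 + 4/25*2/5, 14/25 + 4/25*4/5) = [78/125, 86/125) <- contains code 82/125
  'b': [14/25 + 4/25*4/5, 14/25 + 4/25*1/1) = [86/125, 18/25)
  emit 'f', narrow to [78/125, 86/125)

Answer: fff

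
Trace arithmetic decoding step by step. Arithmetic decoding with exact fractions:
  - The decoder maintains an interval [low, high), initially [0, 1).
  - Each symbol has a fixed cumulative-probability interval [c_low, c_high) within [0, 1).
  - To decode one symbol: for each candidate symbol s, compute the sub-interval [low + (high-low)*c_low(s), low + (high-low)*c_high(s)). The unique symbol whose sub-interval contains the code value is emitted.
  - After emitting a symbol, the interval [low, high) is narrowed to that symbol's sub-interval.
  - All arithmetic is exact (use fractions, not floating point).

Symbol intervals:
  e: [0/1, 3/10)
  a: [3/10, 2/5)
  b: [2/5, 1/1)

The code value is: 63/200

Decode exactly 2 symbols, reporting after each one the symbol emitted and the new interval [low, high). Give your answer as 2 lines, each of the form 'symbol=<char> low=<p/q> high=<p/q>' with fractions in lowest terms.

Step 1: interval [0/1, 1/1), width = 1/1 - 0/1 = 1/1
  'e': [0/1 + 1/1*0/1, 0/1 + 1/1*3/10) = [0/1, 3/10)
  'a': [0/1 + 1/1*3/10, 0/1 + 1/1*2/5) = [3/10, 2/5) <- contains code 63/200
  'b': [0/1 + 1/1*2/5, 0/1 + 1/1*1/1) = [2/5, 1/1)
  emit 'a', narrow to [3/10, 2/5)
Step 2: interval [3/10, 2/5), width = 2/5 - 3/10 = 1/10
  'e': [3/10 + 1/10*0/1, 3/10 + 1/10*3/10) = [3/10, 33/100) <- contains code 63/200
  'a': [3/10 + 1/10*3/10, 3/10 + 1/10*2/5) = [33/100, 17/50)
  'b': [3/10 + 1/10*2/5, 3/10 + 1/10*1/1) = [17/50, 2/5)
  emit 'e', narrow to [3/10, 33/100)

Answer: symbol=a low=3/10 high=2/5
symbol=e low=3/10 high=33/100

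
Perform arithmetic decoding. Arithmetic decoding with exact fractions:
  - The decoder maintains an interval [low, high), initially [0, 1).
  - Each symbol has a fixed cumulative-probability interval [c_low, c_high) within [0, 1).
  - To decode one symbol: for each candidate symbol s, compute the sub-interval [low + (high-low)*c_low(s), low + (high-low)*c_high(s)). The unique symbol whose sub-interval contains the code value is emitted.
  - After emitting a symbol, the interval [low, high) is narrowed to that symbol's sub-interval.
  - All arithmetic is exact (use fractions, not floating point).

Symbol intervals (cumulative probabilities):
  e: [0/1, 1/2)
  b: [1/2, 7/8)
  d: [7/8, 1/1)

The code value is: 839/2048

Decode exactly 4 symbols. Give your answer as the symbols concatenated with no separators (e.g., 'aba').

Step 1: interval [0/1, 1/1), width = 1/1 - 0/1 = 1/1
  'e': [0/1 + 1/1*0/1, 0/1 + 1/1*1/2) = [0/1, 1/2) <- contains code 839/2048
  'b': [0/1 + 1/1*1/2, 0/1 + 1/1*7/8) = [1/2, 7/8)
  'd': [0/1 + 1/1*7/8, 0/1 + 1/1*1/1) = [7/8, 1/1)
  emit 'e', narrow to [0/1, 1/2)
Step 2: interval [0/1, 1/2), width = 1/2 - 0/1 = 1/2
  'e': [0/1 + 1/2*0/1, 0/1 + 1/2*1/2) = [0/1, 1/4)
  'b': [0/1 + 1/2*1/2, 0/1 + 1/2*7/8) = [1/4, 7/16) <- contains code 839/2048
  'd': [0/1 + 1/2*7/8, 0/1 + 1/2*1/1) = [7/16, 1/2)
  emit 'b', narrow to [1/4, 7/16)
Step 3: interval [1/4, 7/16), width = 7/16 - 1/4 = 3/16
  'e': [1/4 + 3/16*0/1, 1/4 + 3/16*1/2) = [1/4, 11/32)
  'b': [1/4 + 3/16*1/2, 1/4 + 3/16*7/8) = [11/32, 53/128) <- contains code 839/2048
  'd': [1/4 + 3/16*7/8, 1/4 + 3/16*1/1) = [53/128, 7/16)
  emit 'b', narrow to [11/32, 53/128)
Step 4: interval [11/32, 53/128), width = 53/128 - 11/32 = 9/128
  'e': [11/32 + 9/128*0/1, 11/32 + 9/128*1/2) = [11/32, 97/256)
  'b': [11/32 + 9/128*1/2, 11/32 + 9/128*7/8) = [97/256, 415/1024)
  'd': [11/32 + 9/128*7/8, 11/32 + 9/128*1/1) = [415/1024, 53/128) <- contains code 839/2048
  emit 'd', narrow to [415/1024, 53/128)

Answer: ebbd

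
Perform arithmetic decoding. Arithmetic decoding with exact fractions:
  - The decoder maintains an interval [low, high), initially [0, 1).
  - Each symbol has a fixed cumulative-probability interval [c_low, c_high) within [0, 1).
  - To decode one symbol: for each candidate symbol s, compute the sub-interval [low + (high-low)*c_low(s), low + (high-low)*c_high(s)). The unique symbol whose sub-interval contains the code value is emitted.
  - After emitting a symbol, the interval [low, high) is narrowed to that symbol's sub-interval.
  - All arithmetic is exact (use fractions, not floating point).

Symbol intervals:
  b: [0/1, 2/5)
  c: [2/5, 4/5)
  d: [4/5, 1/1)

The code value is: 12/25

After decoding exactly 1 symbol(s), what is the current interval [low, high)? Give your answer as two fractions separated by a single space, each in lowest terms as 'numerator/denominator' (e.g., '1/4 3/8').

Step 1: interval [0/1, 1/1), width = 1/1 - 0/1 = 1/1
  'b': [0/1 + 1/1*0/1, 0/1 + 1/1*2/5) = [0/1, 2/5)
  'c': [0/1 + 1/1*2/5, 0/1 + 1/1*4/5) = [2/5, 4/5) <- contains code 12/25
  'd': [0/1 + 1/1*4/5, 0/1 + 1/1*1/1) = [4/5, 1/1)
  emit 'c', narrow to [2/5, 4/5)

Answer: 2/5 4/5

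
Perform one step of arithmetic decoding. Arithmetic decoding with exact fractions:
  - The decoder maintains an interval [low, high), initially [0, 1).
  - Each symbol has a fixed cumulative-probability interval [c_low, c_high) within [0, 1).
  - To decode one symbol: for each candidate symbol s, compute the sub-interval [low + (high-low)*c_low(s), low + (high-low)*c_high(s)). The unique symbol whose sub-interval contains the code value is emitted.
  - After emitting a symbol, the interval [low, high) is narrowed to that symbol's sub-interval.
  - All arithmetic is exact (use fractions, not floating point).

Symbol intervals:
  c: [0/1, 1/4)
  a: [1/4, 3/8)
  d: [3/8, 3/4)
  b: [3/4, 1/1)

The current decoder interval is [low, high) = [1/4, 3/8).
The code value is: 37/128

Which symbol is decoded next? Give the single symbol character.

Answer: a

Derivation:
Interval width = high − low = 3/8 − 1/4 = 1/8
Scaled code = (code − low) / width = (37/128 − 1/4) / 1/8 = 5/16
  c: [0/1, 1/4) 
  a: [1/4, 3/8) ← scaled code falls here ✓
  d: [3/8, 3/4) 
  b: [3/4, 1/1) 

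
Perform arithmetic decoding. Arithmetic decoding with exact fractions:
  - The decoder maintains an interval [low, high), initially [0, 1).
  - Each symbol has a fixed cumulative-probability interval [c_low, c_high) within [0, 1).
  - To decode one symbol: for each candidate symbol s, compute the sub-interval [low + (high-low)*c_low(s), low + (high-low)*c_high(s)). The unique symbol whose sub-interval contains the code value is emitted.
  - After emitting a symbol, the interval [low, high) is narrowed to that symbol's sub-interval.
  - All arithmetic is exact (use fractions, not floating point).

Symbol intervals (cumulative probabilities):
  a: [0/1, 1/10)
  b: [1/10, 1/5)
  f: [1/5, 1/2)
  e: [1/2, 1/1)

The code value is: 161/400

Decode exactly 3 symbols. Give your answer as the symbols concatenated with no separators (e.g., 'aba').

Answer: fef

Derivation:
Step 1: interval [0/1, 1/1), width = 1/1 - 0/1 = 1/1
  'a': [0/1 + 1/1*0/1, 0/1 + 1/1*1/10) = [0/1, 1/10)
  'b': [0/1 + 1/1*1/10, 0/1 + 1/1*1/5) = [1/10, 1/5)
  'f': [0/1 + 1/1*1/5, 0/1 + 1/1*1/2) = [1/5, 1/2) <- contains code 161/400
  'e': [0/1 + 1/1*1/2, 0/1 + 1/1*1/1) = [1/2, 1/1)
  emit 'f', narrow to [1/5, 1/2)
Step 2: interval [1/5, 1/2), width = 1/2 - 1/5 = 3/10
  'a': [1/5 + 3/10*0/1, 1/5 + 3/10*1/10) = [1/5, 23/100)
  'b': [1/5 + 3/10*1/10, 1/5 + 3/10*1/5) = [23/100, 13/50)
  'f': [1/5 + 3/10*1/5, 1/5 + 3/10*1/2) = [13/50, 7/20)
  'e': [1/5 + 3/10*1/2, 1/5 + 3/10*1/1) = [7/20, 1/2) <- contains code 161/400
  emit 'e', narrow to [7/20, 1/2)
Step 3: interval [7/20, 1/2), width = 1/2 - 7/20 = 3/20
  'a': [7/20 + 3/20*0/1, 7/20 + 3/20*1/10) = [7/20, 73/200)
  'b': [7/20 + 3/20*1/10, 7/20 + 3/20*1/5) = [73/200, 19/50)
  'f': [7/20 + 3/20*1/5, 7/20 + 3/20*1/2) = [19/50, 17/40) <- contains code 161/400
  'e': [7/20 + 3/20*1/2, 7/20 + 3/20*1/1) = [17/40, 1/2)
  emit 'f', narrow to [19/50, 17/40)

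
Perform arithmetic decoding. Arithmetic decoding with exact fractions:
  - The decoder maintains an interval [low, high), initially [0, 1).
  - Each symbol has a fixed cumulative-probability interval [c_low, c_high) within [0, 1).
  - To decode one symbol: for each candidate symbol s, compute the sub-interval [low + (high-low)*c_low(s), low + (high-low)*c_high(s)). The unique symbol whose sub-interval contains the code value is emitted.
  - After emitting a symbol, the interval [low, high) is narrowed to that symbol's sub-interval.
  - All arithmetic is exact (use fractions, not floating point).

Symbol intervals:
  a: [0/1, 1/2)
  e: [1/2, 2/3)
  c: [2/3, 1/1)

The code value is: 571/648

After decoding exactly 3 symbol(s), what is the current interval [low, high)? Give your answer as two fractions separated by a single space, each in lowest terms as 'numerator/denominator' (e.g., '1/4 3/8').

Step 1: interval [0/1, 1/1), width = 1/1 - 0/1 = 1/1
  'a': [0/1 + 1/1*0/1, 0/1 + 1/1*1/2) = [0/1, 1/2)
  'e': [0/1 + 1/1*1/2, 0/1 + 1/1*2/3) = [1/2, 2/3)
  'c': [0/1 + 1/1*2/3, 0/1 + 1/1*1/1) = [2/3, 1/1) <- contains code 571/648
  emit 'c', narrow to [2/3, 1/1)
Step 2: interval [2/3, 1/1), width = 1/1 - 2/3 = 1/3
  'a': [2/3 + 1/3*0/1, 2/3 + 1/3*1/2) = [2/3, 5/6)
  'e': [2/3 + 1/3*1/2, 2/3 + 1/3*2/3) = [5/6, 8/9) <- contains code 571/648
  'c': [2/3 + 1/3*2/3, 2/3 + 1/3*1/1) = [8/9, 1/1)
  emit 'e', narrow to [5/6, 8/9)
Step 3: interval [5/6, 8/9), width = 8/9 - 5/6 = 1/18
  'a': [5/6 + 1/18*0/1, 5/6 + 1/18*1/2) = [5/6, 31/36)
  'e': [5/6 + 1/18*1/2, 5/6 + 1/18*2/3) = [31/36, 47/54)
  'c': [5/6 + 1/18*2/3, 5/6 + 1/18*1/1) = [47/54, 8/9) <- contains code 571/648
  emit 'c', narrow to [47/54, 8/9)

Answer: 47/54 8/9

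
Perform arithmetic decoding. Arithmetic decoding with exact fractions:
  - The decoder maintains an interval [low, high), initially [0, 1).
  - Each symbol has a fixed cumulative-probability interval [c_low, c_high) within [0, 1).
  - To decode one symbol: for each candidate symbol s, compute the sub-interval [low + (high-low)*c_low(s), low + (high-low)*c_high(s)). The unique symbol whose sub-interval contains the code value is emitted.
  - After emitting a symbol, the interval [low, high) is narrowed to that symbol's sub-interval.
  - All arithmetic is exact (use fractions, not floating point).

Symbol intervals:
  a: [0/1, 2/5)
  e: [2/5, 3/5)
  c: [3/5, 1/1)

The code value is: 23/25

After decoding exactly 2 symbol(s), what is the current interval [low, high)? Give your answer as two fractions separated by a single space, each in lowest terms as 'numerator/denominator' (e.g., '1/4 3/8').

Answer: 21/25 1/1

Derivation:
Step 1: interval [0/1, 1/1), width = 1/1 - 0/1 = 1/1
  'a': [0/1 + 1/1*0/1, 0/1 + 1/1*2/5) = [0/1, 2/5)
  'e': [0/1 + 1/1*2/5, 0/1 + 1/1*3/5) = [2/5, 3/5)
  'c': [0/1 + 1/1*3/5, 0/1 + 1/1*1/1) = [3/5, 1/1) <- contains code 23/25
  emit 'c', narrow to [3/5, 1/1)
Step 2: interval [3/5, 1/1), width = 1/1 - 3/5 = 2/5
  'a': [3/5 + 2/5*0/1, 3/5 + 2/5*2/5) = [3/5, 19/25)
  'e': [3/5 + 2/5*2/5, 3/5 + 2/5*3/5) = [19/25, 21/25)
  'c': [3/5 + 2/5*3/5, 3/5 + 2/5*1/1) = [21/25, 1/1) <- contains code 23/25
  emit 'c', narrow to [21/25, 1/1)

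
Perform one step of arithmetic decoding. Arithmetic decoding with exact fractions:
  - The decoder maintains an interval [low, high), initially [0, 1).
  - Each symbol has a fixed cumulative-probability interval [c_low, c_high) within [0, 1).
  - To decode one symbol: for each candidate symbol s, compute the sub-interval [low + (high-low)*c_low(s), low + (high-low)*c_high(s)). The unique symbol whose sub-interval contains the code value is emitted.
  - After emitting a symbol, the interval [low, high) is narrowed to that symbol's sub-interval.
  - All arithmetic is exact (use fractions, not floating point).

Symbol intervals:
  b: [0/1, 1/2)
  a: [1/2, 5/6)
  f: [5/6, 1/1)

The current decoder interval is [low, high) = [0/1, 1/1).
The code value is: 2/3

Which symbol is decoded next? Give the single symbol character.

Answer: a

Derivation:
Interval width = high − low = 1/1 − 0/1 = 1/1
Scaled code = (code − low) / width = (2/3 − 0/1) / 1/1 = 2/3
  b: [0/1, 1/2) 
  a: [1/2, 5/6) ← scaled code falls here ✓
  f: [5/6, 1/1) 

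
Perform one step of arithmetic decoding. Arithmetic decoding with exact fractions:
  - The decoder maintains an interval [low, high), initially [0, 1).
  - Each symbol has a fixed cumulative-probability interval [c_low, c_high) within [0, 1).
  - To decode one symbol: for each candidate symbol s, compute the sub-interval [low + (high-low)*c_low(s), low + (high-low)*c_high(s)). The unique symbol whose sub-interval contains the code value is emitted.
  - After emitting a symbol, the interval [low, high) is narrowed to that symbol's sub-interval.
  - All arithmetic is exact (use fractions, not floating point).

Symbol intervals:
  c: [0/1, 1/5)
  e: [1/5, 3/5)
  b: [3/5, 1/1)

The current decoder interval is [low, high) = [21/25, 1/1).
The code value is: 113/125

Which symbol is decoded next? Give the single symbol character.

Answer: e

Derivation:
Interval width = high − low = 1/1 − 21/25 = 4/25
Scaled code = (code − low) / width = (113/125 − 21/25) / 4/25 = 2/5
  c: [0/1, 1/5) 
  e: [1/5, 3/5) ← scaled code falls here ✓
  b: [3/5, 1/1) 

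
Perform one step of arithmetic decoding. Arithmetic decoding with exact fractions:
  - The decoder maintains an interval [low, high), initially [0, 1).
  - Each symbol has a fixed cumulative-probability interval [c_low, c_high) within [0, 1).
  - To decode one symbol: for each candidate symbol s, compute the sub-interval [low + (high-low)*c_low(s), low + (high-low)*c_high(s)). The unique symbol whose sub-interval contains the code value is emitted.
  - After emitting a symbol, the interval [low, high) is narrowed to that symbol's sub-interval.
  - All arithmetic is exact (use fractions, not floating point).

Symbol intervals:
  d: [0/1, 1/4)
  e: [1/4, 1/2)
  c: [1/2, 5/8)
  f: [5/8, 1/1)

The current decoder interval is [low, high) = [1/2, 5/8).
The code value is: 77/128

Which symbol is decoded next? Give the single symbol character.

Answer: f

Derivation:
Interval width = high − low = 5/8 − 1/2 = 1/8
Scaled code = (code − low) / width = (77/128 − 1/2) / 1/8 = 13/16
  d: [0/1, 1/4) 
  e: [1/4, 1/2) 
  c: [1/2, 5/8) 
  f: [5/8, 1/1) ← scaled code falls here ✓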